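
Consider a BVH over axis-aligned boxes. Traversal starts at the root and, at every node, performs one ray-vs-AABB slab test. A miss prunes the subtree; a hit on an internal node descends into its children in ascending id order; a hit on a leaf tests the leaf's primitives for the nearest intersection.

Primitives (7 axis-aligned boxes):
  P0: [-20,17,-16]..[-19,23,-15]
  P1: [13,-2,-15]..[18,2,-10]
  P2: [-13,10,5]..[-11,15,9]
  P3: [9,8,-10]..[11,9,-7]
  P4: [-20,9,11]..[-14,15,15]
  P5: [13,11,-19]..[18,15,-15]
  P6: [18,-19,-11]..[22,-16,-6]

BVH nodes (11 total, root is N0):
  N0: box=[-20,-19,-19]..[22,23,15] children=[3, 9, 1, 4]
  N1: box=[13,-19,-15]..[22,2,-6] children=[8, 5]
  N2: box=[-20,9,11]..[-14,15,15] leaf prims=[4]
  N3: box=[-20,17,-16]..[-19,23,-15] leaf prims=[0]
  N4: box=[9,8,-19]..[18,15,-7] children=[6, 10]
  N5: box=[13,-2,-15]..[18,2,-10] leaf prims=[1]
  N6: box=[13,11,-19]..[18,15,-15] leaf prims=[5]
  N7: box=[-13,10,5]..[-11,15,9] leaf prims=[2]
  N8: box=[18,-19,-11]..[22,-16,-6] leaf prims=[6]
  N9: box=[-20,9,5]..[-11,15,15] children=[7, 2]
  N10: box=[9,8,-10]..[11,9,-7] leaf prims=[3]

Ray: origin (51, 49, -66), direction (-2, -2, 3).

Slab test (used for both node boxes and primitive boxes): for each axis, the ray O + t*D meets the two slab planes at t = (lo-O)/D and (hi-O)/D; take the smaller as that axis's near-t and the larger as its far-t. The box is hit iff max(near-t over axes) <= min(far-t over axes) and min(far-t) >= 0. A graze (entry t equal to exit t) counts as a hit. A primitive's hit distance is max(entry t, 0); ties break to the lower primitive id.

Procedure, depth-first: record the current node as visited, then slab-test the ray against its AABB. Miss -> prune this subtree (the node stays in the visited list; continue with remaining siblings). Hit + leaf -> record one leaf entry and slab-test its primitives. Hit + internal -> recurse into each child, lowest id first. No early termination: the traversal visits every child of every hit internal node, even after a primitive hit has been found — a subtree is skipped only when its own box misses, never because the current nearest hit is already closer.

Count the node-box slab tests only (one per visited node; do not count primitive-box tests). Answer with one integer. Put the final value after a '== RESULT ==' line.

Walk:
N0 x:[29/2,71/2] y:[13,34] z:[47/3,27] -> hit [47/3,27], descend [1, 3, 4, 9]
  N1 x:[29/2,19] y:[47/2,34] z:[17,20] -> miss, prune
  N3 x:[35,71/2] y:[13,16] z:[50/3,17] -> miss, prune
  N4 x:[33/2,21] y:[17,41/2] z:[47/3,59/3] -> hit [17,59/3], descend [6, 10]
    N6 x:[33/2,19] y:[17,19] z:[47/3,17] -> hit [17,17] leaf, test {P5@t=17}
    N10 x:[20,21] y:[20,41/2] z:[56/3,59/3] -> miss, prune
  N9 x:[31,71/2] y:[17,20] z:[71/3,27] -> miss, prune

Visited [0, 1, 3, 4, 6, 10, 9]. Tests: 7 box, 1 leaf. Nearest: P5.

== RESULT ==
7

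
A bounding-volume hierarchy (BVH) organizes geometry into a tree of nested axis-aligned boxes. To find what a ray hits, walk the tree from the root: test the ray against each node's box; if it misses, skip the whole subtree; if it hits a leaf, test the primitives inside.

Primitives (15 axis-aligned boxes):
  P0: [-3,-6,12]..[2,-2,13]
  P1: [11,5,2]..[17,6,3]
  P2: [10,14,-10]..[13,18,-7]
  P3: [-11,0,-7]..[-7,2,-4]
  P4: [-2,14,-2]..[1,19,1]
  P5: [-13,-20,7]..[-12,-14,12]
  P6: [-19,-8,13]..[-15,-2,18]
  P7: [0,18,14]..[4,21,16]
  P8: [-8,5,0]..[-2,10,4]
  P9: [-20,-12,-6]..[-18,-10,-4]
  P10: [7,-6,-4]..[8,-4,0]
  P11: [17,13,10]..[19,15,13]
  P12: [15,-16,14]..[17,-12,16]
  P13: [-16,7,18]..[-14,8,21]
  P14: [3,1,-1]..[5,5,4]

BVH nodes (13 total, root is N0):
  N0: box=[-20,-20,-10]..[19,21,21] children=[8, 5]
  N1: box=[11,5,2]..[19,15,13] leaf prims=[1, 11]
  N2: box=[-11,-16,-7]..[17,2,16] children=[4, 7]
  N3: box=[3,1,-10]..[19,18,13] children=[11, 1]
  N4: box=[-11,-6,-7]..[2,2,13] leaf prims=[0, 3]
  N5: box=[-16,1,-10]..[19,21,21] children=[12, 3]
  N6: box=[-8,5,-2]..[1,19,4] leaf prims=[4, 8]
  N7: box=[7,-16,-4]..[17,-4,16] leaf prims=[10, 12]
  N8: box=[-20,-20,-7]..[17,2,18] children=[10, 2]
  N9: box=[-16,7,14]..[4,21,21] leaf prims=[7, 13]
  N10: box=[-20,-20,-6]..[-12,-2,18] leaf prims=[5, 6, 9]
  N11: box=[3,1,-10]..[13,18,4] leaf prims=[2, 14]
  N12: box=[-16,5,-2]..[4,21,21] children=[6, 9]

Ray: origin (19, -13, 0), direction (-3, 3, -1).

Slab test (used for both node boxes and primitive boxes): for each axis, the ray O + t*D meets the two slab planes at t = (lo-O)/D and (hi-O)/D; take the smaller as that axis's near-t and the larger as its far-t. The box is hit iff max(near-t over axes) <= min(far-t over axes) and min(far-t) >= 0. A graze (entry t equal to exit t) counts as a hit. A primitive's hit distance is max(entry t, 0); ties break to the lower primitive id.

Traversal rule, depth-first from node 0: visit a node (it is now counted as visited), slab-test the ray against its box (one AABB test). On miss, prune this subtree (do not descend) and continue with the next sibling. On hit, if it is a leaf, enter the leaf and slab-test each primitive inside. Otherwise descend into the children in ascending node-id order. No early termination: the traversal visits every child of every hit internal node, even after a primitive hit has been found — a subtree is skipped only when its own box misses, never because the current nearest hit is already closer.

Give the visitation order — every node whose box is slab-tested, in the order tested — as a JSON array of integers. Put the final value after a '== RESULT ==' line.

Traverse from the root:
N0 x:[0,13] y:[-7/3,34/3] z:[-21,10] -> hit [0,10], descend [5, 8]
  N5 x:[0,35/3] y:[14/3,34/3] z:[-21,10] -> hit [14/3,10], descend [3, 12]
    N3 x:[0,16/3] y:[14/3,31/3] z:[-13,10] -> hit [14/3,16/3], descend [1, 11]
      N1 x:[0,8/3] y:[6,28/3] z:[-13,-2] -> miss, prune
      N11 x:[2,16/3] y:[14/3,31/3] z:[-4,10] -> hit [14/3,16/3] leaf, test {P2(miss), P14(miss)}
    N12 x:[5,35/3] y:[6,34/3] z:[-21,2] -> miss, prune
  N8 x:[2/3,13] y:[-7/3,5] z:[-18,7] -> hit [2/3,5], descend [2, 10]
    N2 x:[2/3,10] y:[-1,5] z:[-16,7] -> hit [2/3,5], descend [4, 7]
      N4 x:[17/3,10] y:[7/3,5] z:[-13,7] -> miss, prune
      N7 x:[2/3,4] y:[-1,3] z:[-16,4] -> hit [2/3,3] leaf, test {P10(miss), P12(miss)}
    N10 x:[31/3,13] y:[-7/3,11/3] z:[-18,6] -> miss, prune

Visited [0, 5, 3, 1, 11, 12, 8, 2, 4, 7, 10]. Tests: 11 box, 2 leaf. Nearest: miss.

== RESULT ==
[0, 5, 3, 1, 11, 12, 8, 2, 4, 7, 10]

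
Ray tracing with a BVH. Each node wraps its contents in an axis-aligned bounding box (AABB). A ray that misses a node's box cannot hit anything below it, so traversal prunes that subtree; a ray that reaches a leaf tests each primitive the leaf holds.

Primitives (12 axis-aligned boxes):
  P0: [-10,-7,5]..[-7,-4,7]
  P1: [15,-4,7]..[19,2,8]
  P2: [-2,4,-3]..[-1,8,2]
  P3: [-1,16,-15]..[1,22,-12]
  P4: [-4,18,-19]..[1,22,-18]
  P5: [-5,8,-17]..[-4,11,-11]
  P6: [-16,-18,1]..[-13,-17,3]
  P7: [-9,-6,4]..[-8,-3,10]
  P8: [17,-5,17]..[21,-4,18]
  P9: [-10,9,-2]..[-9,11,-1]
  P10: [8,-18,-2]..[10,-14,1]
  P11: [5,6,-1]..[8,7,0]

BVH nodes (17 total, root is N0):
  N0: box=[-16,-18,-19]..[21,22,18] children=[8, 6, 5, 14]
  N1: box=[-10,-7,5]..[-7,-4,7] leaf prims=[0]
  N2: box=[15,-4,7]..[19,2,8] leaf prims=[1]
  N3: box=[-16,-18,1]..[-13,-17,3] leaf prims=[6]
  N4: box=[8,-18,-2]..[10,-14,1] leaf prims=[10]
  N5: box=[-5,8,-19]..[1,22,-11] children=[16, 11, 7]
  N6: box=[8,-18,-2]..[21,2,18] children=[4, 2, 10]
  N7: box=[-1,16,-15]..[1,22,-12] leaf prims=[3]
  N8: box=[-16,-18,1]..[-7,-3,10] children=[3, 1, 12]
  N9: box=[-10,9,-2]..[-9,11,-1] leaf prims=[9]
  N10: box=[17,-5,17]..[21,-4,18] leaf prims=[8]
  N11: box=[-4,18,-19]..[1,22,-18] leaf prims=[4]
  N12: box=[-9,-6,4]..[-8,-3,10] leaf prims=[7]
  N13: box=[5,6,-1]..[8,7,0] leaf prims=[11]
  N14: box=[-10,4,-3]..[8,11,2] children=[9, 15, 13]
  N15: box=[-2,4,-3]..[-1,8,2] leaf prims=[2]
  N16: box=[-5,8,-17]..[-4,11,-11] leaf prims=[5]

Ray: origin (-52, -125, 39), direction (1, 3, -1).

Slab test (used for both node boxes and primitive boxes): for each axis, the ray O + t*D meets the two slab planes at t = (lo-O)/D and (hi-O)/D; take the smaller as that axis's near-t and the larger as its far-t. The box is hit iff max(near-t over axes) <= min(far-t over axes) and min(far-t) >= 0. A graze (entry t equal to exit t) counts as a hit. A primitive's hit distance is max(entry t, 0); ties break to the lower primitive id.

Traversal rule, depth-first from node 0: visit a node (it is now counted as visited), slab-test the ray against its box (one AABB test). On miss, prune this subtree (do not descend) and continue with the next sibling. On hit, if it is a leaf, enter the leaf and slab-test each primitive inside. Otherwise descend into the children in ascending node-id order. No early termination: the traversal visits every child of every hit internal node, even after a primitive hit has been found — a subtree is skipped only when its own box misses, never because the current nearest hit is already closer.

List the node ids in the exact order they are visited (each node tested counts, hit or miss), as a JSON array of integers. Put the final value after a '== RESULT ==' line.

Trace the traversal:
N0 x:[36,73] y:[107/3,49] z:[21,58] -> hit [36,49], descend [5, 6, 8, 14]
  N5 x:[47,53] y:[133/3,49] z:[50,58] -> miss, prune
  N6 x:[60,73] y:[107/3,127/3] z:[21,41] -> miss, prune
  N8 x:[36,45] y:[107/3,122/3] z:[29,38] -> hit [36,38], descend [1, 3, 12]
    N1 x:[42,45] y:[118/3,121/3] z:[32,34] -> miss, prune
    N3 x:[36,39] y:[107/3,36] z:[36,38] -> hit [36,36] leaf, test {P6@t=36}
    N12 x:[43,44] y:[119/3,122/3] z:[29,35] -> miss, prune
  N14 x:[42,60] y:[43,136/3] z:[37,42] -> miss, prune

8 AABB tests over nodes [0, 5, 6, 8, 1, 3, 12, 14]; 1 leaf entered; closest P6.

== RESULT ==
[0, 5, 6, 8, 1, 3, 12, 14]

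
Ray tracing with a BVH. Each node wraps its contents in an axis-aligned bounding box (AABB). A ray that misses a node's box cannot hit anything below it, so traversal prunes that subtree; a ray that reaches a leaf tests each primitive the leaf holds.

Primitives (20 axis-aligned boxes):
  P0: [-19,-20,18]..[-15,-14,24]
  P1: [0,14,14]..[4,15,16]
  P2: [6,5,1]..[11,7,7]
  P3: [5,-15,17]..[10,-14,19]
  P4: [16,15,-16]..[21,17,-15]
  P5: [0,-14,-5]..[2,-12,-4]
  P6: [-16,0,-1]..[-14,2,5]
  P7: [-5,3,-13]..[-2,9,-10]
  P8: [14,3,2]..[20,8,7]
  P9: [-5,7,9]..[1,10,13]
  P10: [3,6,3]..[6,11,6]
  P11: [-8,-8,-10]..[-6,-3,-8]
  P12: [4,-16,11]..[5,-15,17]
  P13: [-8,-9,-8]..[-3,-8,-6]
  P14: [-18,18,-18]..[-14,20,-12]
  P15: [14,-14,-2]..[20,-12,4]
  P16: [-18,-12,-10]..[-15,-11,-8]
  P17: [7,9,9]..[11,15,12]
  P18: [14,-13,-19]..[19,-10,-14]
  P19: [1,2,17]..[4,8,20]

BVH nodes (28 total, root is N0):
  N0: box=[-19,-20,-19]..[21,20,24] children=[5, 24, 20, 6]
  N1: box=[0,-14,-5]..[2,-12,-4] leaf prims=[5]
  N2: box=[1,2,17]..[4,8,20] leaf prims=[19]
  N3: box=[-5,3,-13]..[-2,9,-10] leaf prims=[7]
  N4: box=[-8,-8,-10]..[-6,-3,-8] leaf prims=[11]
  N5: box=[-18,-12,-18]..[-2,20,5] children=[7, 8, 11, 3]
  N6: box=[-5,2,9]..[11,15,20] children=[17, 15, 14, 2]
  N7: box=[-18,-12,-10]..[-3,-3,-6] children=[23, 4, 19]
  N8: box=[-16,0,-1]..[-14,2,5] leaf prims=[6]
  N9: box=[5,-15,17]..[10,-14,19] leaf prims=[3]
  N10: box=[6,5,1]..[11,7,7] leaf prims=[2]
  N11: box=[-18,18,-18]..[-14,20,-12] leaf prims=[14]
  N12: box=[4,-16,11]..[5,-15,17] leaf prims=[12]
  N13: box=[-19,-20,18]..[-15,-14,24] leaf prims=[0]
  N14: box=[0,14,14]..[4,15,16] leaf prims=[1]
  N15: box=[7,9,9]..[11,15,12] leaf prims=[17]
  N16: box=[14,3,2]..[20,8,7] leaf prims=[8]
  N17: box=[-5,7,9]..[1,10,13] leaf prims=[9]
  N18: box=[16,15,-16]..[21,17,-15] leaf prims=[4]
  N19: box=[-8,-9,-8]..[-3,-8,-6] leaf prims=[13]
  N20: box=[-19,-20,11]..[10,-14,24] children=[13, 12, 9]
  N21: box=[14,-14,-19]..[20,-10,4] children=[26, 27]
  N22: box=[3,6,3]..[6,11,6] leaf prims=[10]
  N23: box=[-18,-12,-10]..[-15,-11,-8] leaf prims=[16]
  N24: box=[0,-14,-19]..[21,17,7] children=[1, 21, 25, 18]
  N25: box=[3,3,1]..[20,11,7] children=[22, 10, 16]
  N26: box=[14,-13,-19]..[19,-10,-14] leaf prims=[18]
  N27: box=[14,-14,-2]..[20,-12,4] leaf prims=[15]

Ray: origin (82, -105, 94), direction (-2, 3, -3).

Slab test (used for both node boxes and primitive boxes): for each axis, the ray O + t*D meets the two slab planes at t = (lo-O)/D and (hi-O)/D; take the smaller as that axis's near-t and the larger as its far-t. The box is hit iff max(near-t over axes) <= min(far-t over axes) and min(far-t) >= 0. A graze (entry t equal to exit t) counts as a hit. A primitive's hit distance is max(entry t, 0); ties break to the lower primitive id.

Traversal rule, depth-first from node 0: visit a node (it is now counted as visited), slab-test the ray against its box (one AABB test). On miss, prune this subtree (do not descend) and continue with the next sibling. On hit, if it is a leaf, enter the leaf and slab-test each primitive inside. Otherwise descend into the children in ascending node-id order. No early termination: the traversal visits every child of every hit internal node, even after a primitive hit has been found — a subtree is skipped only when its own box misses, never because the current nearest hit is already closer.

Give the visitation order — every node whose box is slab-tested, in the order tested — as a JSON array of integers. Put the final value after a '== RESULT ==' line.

Walk:
N0 x:[61/2,101/2] y:[85/3,125/3] z:[70/3,113/3] -> hit [61/2,113/3], descend [5, 6, 20, 24]
  N5 x:[42,50] y:[31,125/3] z:[89/3,112/3] -> miss, prune
  N6 x:[71/2,87/2] y:[107/3,40] z:[74/3,85/3] -> miss, prune
  N20 x:[36,101/2] y:[85/3,91/3] z:[70/3,83/3] -> miss, prune
  N24 x:[61/2,41] y:[91/3,122/3] z:[29,113/3] -> hit [61/2,113/3], descend [1, 18, 21, 25]
    N1 x:[40,41] y:[91/3,31] z:[98/3,33] -> miss, prune
    N18 x:[61/2,33] y:[40,122/3] z:[109/3,110/3] -> miss, prune
    N21 x:[31,34] y:[91/3,95/3] z:[30,113/3] -> hit [31,95/3], descend [26, 27]
      N26 x:[63/2,34] y:[92/3,95/3] z:[36,113/3] -> miss, prune
      N27 x:[31,34] y:[91/3,31] z:[30,32] -> hit [31,31] leaf, test {P15@t=31}
    N25 x:[31,79/2] y:[36,116/3] z:[29,31] -> miss, prune

Summary -> nodes [0, 5, 6, 20, 24, 1, 18, 21, 26, 27, 25]; box-tests=11; leaf-entries=1; first=P15

== RESULT ==
[0, 5, 6, 20, 24, 1, 18, 21, 26, 27, 25]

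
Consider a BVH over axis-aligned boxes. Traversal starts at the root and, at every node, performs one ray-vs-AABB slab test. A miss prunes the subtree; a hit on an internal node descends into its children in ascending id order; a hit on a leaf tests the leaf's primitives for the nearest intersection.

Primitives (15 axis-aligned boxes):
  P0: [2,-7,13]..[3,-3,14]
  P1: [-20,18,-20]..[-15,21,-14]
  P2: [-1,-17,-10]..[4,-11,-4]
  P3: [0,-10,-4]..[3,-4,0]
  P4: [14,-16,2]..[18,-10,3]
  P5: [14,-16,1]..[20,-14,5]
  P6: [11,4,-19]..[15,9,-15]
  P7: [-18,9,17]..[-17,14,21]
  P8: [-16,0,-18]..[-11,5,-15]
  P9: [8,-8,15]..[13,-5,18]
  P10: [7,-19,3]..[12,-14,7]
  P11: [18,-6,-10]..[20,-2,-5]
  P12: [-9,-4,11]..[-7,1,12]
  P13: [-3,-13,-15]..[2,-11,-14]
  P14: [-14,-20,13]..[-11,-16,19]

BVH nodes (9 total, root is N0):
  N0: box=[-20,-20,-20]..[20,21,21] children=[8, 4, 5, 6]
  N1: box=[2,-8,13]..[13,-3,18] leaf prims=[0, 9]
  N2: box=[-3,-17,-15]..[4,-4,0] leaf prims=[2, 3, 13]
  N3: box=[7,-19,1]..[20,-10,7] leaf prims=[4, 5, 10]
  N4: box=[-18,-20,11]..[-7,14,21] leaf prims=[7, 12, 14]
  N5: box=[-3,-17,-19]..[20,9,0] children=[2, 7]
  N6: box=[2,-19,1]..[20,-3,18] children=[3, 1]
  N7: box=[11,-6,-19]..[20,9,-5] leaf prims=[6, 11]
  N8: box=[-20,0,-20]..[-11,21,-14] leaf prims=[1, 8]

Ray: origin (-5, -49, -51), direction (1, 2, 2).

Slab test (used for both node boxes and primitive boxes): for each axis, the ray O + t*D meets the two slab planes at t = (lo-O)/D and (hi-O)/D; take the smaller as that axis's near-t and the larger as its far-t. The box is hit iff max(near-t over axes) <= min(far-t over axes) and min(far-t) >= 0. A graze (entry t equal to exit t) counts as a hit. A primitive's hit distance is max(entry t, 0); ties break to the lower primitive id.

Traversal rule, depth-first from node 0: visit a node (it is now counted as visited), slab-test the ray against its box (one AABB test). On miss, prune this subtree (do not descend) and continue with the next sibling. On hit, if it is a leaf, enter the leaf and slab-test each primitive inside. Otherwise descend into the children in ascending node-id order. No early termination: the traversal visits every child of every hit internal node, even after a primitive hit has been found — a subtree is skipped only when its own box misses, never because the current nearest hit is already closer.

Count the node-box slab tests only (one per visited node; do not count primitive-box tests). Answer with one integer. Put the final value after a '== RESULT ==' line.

Walk:
N0 x:[-15,25] y:[29/2,35] z:[31/2,36] -> hit [31/2,25], descend [4, 5, 6, 8]
  N4 x:[-13,-2] y:[29/2,63/2] z:[31,36] -> miss, prune
  N5 x:[2,25] y:[16,29] z:[16,51/2] -> hit [16,25], descend [2, 7]
    N2 x:[2,9] y:[16,45/2] z:[18,51/2] -> miss, prune
    N7 x:[16,25] y:[43/2,29] z:[16,23] -> hit [43/2,23] leaf, test {P6(miss), P11@t=23}
  N6 x:[7,25] y:[15,23] z:[26,69/2] -> miss, prune
  N8 x:[-15,-6] y:[49/2,35] z:[31/2,37/2] -> miss, prune

Visited [0, 4, 5, 2, 7, 6, 8]. Tests: 7 box, 1 leaf. Nearest: P11.

== RESULT ==
7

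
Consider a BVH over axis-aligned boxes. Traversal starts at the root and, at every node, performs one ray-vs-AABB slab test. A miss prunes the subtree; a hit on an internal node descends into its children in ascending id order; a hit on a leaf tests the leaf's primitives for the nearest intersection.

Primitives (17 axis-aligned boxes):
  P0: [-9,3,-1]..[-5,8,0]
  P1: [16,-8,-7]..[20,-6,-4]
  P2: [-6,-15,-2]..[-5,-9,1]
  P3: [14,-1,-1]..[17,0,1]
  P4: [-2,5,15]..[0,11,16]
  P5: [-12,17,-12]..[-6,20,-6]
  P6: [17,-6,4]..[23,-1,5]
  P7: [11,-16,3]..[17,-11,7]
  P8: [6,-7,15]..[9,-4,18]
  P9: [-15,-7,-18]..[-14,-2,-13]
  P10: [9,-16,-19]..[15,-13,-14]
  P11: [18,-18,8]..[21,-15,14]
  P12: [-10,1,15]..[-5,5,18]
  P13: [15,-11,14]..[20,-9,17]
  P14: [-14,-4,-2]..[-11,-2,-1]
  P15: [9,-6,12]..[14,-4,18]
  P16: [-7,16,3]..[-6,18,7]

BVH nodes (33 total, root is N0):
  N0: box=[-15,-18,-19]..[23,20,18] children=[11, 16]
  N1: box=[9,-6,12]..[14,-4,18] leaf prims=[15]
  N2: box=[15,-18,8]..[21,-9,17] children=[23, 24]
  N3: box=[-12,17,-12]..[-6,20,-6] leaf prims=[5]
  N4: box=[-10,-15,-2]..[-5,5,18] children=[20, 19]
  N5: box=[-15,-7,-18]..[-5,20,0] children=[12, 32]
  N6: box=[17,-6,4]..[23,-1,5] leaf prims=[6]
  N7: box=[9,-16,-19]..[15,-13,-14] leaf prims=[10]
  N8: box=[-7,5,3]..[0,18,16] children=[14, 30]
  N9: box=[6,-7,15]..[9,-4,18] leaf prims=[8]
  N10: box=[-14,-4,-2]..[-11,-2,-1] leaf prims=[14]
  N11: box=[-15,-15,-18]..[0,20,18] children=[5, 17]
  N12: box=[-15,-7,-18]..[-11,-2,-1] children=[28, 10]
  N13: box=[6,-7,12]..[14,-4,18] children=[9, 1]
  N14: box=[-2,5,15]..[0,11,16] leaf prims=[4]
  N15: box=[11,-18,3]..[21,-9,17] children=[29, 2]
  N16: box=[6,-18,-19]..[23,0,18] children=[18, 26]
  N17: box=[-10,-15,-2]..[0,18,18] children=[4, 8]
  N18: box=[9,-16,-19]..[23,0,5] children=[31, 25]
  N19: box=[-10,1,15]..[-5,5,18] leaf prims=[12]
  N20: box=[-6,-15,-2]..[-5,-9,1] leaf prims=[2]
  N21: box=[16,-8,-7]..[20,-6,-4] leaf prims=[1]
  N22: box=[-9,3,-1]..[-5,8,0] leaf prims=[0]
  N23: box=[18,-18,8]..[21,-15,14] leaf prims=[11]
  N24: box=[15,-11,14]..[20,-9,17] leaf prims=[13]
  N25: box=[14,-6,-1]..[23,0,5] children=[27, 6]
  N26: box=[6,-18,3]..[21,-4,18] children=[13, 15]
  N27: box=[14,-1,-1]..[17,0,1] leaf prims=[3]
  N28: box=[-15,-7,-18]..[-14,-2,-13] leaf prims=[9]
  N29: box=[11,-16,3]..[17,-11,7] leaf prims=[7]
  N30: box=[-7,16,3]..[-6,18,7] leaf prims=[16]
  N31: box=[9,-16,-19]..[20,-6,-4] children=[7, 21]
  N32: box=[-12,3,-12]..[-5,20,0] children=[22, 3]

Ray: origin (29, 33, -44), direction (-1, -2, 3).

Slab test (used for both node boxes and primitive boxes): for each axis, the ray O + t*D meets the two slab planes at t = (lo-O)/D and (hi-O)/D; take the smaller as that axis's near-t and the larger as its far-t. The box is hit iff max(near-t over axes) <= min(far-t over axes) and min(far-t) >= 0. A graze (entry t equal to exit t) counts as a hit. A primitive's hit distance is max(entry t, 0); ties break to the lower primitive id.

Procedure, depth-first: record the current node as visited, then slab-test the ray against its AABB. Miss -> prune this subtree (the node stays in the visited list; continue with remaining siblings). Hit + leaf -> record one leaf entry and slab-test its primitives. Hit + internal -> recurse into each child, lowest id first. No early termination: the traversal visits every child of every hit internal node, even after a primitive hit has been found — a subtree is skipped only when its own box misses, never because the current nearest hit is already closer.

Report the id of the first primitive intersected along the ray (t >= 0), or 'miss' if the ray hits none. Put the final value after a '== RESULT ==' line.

Traverse from the root:
N0 x:[6,44] y:[13/2,51/2] z:[25/3,62/3] -> hit [25/3,62/3], descend [11, 16]
  N11 x:[29,44] y:[13/2,24] z:[26/3,62/3] -> miss, prune
  N16 x:[6,23] y:[33/2,51/2] z:[25/3,62/3] -> hit [33/2,62/3], descend [18, 26]
    N18 x:[6,20] y:[33/2,49/2] z:[25/3,49/3] -> miss, prune
    N26 x:[8,23] y:[37/2,51/2] z:[47/3,62/3] -> hit [37/2,62/3], descend [13, 15]
      N13 x:[15,23] y:[37/2,20] z:[56/3,62/3] -> hit [56/3,20], descend [1, 9]
        N1 x:[15,20] y:[37/2,39/2] z:[56/3,62/3] -> hit [56/3,39/2] leaf, test {P15@t=56/3}
        N9 x:[20,23] y:[37/2,20] z:[59/3,62/3] -> hit [20,20] leaf, test {P8@t=20}
      N15 x:[8,18] y:[21,51/2] z:[47/3,61/3] -> miss, prune

9 AABB tests over nodes [0, 11, 16, 18, 26, 13, 1, 9, 15]; 2 leaves entered; closest P15.

== RESULT ==
15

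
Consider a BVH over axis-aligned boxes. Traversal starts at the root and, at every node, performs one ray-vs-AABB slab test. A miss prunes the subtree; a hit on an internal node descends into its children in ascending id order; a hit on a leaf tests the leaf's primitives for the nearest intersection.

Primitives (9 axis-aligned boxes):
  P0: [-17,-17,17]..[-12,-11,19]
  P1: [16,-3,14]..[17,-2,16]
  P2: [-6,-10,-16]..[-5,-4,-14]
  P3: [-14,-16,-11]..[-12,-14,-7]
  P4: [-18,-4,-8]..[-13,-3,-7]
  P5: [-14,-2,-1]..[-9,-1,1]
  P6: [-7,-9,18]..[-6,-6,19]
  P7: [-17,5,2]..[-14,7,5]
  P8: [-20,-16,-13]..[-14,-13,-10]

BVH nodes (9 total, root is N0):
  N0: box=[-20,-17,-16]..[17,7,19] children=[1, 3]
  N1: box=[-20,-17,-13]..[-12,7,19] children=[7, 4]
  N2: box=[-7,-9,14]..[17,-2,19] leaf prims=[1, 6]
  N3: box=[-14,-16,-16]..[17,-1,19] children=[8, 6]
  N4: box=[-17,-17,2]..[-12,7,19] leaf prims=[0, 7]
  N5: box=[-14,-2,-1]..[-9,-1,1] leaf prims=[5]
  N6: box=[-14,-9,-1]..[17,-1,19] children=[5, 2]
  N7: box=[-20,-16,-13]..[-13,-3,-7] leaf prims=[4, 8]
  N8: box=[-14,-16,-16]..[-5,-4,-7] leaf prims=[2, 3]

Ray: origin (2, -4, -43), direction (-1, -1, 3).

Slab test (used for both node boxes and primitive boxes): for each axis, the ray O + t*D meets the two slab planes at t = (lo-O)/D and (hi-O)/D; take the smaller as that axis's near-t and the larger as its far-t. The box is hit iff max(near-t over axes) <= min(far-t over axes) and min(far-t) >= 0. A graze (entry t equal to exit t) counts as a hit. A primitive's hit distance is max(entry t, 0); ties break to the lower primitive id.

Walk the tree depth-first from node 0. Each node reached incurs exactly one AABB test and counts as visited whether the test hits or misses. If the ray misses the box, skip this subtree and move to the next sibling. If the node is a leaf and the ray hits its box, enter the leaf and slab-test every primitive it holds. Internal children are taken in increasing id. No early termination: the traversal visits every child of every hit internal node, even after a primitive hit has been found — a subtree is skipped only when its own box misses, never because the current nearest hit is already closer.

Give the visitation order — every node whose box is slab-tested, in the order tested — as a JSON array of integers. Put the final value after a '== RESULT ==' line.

Walk:
N0 x:[-15,22] y:[-11,13] z:[9,62/3] -> hit [9,13], descend [1, 3]
  N1 x:[14,22] y:[-11,13] z:[10,62/3] -> miss, prune
  N3 x:[-15,16] y:[-3,12] z:[9,62/3] -> hit [9,12], descend [6, 8]
    N6 x:[-15,16] y:[-3,5] z:[14,62/3] -> miss, prune
    N8 x:[7,16] y:[0,12] z:[9,12] -> hit [9,12] leaf, test {P2(miss), P3(miss)}

order=[0, 1, 3, 6, 8]  |boxes|=5  |leaves|=1  hit=miss

== RESULT ==
[0, 1, 3, 6, 8]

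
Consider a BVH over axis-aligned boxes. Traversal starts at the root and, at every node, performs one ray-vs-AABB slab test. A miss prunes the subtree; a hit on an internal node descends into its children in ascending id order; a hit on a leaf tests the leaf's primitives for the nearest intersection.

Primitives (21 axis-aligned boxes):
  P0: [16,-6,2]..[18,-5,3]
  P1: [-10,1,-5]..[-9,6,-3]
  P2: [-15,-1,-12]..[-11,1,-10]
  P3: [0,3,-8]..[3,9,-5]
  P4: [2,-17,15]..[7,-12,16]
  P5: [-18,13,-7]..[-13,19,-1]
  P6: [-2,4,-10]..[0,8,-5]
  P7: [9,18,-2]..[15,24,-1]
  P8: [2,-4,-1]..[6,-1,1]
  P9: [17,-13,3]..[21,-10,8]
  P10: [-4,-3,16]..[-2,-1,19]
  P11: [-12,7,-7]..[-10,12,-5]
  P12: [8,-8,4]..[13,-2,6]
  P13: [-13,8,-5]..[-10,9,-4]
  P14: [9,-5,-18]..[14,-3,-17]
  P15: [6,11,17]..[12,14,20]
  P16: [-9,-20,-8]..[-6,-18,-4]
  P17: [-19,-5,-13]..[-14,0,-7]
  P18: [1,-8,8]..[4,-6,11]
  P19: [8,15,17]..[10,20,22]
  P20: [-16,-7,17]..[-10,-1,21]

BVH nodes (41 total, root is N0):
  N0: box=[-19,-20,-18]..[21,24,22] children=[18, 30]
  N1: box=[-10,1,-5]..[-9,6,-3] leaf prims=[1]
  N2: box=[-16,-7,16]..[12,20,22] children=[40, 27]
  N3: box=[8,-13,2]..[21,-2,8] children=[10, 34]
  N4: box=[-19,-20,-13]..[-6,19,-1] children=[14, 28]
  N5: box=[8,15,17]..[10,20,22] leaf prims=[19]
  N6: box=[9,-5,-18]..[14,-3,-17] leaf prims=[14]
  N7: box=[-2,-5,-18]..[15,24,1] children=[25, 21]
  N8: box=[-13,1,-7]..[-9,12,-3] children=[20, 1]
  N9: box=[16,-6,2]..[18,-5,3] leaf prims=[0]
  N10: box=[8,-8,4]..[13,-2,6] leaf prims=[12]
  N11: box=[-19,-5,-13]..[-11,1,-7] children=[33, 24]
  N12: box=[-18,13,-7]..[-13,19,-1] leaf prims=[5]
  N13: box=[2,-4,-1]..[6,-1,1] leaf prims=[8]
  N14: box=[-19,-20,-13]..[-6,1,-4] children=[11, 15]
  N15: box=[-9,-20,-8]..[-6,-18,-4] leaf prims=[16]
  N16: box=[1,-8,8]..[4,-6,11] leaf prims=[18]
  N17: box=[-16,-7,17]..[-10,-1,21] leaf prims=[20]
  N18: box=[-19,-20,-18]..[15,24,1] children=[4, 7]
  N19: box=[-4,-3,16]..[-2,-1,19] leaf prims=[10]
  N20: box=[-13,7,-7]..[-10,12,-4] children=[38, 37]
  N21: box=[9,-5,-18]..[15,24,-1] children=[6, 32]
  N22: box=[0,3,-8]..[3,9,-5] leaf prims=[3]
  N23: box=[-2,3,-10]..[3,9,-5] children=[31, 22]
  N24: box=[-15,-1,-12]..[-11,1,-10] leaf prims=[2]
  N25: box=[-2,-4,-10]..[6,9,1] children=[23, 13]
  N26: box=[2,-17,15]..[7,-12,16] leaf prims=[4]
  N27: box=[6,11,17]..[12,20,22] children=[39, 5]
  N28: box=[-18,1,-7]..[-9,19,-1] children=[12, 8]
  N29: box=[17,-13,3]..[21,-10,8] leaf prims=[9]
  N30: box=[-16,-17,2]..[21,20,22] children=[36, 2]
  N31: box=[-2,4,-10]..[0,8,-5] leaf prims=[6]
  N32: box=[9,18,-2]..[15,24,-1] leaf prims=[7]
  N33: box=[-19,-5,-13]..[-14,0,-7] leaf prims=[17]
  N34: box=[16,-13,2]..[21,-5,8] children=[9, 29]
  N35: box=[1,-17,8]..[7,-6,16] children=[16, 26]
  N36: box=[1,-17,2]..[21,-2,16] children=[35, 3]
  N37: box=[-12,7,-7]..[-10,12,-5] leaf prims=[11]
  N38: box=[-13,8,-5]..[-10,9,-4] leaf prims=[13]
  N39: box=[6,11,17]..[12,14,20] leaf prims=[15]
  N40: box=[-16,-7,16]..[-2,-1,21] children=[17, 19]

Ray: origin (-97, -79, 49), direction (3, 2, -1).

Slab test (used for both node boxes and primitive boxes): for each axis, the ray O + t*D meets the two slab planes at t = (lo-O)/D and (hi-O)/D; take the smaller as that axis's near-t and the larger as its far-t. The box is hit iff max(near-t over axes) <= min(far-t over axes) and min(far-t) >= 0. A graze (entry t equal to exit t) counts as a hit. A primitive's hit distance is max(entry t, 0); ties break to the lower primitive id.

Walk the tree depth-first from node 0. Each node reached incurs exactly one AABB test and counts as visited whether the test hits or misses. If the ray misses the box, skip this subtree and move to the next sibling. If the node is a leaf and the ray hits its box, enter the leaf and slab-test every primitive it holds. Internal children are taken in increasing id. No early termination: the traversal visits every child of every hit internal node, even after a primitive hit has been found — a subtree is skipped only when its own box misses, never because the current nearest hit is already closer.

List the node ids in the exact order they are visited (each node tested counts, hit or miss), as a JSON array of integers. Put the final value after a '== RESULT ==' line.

Trace the traversal:
N0 x:[26,118/3] y:[59/2,103/2] z:[27,67] -> hit [59/2,118/3], descend [18, 30]
  N18 x:[26,112/3] y:[59/2,103/2] z:[48,67] -> miss, prune
  N30 x:[27,118/3] y:[31,99/2] z:[27,47] -> hit [31,118/3], descend [2, 36]
    N2 x:[27,109/3] y:[36,99/2] z:[27,33] -> miss, prune
    N36 x:[98/3,118/3] y:[31,77/2] z:[33,47] -> hit [33,77/2], descend [3, 35]
      N3 x:[35,118/3] y:[33,77/2] z:[41,47] -> miss, prune
      N35 x:[98/3,104/3] y:[31,73/2] z:[33,41] -> hit [33,104/3], descend [16, 26]
        N16 x:[98/3,101/3] y:[71/2,73/2] z:[38,41] -> miss, prune
        N26 x:[33,104/3] y:[31,67/2] z:[33,34] -> hit [33,67/2] leaf, test {P4@t=33}

9 AABB tests over nodes [0, 18, 30, 2, 36, 3, 35, 16, 26]; 1 leaf entered; closest P4.

== RESULT ==
[0, 18, 30, 2, 36, 3, 35, 16, 26]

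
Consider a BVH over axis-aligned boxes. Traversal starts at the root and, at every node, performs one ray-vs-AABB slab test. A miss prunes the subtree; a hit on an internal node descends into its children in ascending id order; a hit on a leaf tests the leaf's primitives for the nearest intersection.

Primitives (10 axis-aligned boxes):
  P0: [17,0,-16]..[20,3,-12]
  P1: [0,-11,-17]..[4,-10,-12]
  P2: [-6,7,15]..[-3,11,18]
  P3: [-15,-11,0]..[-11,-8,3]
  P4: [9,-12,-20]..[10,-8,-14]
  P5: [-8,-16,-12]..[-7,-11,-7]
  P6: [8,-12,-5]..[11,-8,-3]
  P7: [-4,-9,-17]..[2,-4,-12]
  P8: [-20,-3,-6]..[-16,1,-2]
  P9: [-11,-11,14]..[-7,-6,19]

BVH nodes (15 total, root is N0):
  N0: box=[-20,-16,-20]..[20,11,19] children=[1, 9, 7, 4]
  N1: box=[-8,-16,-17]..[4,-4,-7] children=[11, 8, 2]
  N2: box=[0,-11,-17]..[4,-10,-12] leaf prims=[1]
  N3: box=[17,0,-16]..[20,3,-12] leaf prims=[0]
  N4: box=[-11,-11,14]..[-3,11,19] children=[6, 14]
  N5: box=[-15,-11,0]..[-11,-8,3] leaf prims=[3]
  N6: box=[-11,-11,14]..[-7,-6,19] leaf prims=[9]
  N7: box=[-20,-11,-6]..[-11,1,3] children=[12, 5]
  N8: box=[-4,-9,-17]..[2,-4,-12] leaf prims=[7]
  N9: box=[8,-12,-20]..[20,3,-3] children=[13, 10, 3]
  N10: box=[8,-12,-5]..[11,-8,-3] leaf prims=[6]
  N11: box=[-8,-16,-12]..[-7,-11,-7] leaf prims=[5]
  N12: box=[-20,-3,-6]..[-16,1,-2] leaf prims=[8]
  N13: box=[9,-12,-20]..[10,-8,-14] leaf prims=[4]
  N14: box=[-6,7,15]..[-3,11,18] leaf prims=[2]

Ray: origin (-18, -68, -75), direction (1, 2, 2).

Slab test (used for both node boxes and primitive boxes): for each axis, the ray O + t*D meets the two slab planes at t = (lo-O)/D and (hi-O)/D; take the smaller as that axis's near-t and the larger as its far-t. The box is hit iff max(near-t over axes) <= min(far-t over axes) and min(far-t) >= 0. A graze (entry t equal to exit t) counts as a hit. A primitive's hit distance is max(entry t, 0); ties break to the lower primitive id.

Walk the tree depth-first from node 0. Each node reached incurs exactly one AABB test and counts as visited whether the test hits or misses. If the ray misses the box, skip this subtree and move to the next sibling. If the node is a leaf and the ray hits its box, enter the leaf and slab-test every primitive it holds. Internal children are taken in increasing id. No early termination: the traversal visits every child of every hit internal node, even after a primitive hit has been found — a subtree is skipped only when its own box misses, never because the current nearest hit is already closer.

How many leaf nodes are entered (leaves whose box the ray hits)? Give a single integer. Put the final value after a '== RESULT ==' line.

Walk:
N0 x:[-2,38] y:[26,79/2] z:[55/2,47] -> hit [55/2,38], descend [1, 4, 7, 9]
  N1 x:[10,22] y:[26,32] z:[29,34] -> miss, prune
  N4 x:[7,15] y:[57/2,79/2] z:[89/2,47] -> miss, prune
  N7 x:[-2,7] y:[57/2,69/2] z:[69/2,39] -> miss, prune
  N9 x:[26,38] y:[28,71/2] z:[55/2,36] -> hit [28,71/2], descend [3, 10, 13]
    N3 x:[35,38] y:[34,71/2] z:[59/2,63/2] -> miss, prune
    N10 x:[26,29] y:[28,30] z:[35,36] -> miss, prune
    N13 x:[27,28] y:[28,30] z:[55/2,61/2] -> hit [28,28] leaf, test {P4@t=28}

8 AABB tests over nodes [0, 1, 4, 7, 9, 3, 10, 13]; 1 leaf entered; closest P4.

== RESULT ==
1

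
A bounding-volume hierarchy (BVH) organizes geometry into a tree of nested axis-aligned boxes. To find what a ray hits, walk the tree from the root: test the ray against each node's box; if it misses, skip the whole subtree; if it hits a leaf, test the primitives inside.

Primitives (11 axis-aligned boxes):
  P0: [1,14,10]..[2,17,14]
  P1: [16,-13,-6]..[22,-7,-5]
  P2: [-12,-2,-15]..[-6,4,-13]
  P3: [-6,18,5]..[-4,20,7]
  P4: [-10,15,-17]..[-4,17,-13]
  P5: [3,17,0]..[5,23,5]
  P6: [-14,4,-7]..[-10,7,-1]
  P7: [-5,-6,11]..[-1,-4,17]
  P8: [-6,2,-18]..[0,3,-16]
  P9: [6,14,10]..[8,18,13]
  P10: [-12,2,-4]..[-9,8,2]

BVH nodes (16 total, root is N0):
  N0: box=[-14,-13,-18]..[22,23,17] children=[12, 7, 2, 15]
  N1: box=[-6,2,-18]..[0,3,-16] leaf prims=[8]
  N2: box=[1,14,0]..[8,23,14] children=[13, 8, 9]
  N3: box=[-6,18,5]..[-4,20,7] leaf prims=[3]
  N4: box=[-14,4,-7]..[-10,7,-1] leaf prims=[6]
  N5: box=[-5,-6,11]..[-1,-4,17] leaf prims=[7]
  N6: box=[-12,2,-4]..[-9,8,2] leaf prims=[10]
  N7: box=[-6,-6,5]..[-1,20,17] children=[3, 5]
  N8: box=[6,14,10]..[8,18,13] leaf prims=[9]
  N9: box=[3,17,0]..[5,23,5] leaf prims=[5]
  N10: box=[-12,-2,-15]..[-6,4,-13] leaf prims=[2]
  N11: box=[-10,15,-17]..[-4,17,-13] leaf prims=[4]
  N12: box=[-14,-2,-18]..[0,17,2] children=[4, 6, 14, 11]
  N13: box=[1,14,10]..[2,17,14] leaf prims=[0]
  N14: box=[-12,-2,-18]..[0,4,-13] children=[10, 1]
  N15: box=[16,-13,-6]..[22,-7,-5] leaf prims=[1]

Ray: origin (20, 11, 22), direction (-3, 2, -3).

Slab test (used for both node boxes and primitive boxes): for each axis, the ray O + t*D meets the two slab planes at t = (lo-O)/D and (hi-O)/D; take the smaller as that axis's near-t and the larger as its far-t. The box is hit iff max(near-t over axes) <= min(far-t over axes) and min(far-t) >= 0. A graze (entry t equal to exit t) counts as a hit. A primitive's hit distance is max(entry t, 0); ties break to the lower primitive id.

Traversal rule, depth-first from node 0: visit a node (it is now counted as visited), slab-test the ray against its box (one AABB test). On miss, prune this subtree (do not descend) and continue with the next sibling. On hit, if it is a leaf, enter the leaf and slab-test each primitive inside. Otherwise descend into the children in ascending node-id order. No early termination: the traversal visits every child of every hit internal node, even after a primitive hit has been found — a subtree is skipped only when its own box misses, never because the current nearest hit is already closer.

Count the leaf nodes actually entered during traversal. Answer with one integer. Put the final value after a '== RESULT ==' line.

Walk:
N0 x:[-2/3,34/3] y:[-12,6] z:[5/3,40/3] -> hit [5/3,6], descend [2, 7, 12, 15]
  N2 x:[4,19/3] y:[3/2,6] z:[8/3,22/3] -> hit [4,6], descend [8, 9, 13]
    N8 x:[4,14/3] y:[3/2,7/2] z:[3,4] -> miss, prune
    N9 x:[5,17/3] y:[3,6] z:[17/3,22/3] -> hit [17/3,17/3] leaf, test {P5@t=17/3}
    N13 x:[6,19/3] y:[3/2,3] z:[8/3,4] -> miss, prune
  N7 x:[7,26/3] y:[-17/2,9/2] z:[5/3,17/3] -> miss, prune
  N12 x:[20/3,34/3] y:[-13/2,3] z:[20/3,40/3] -> miss, prune
  N15 x:[-2/3,4/3] y:[-12,-9] z:[9,28/3] -> miss, prune

Visited [0, 2, 8, 9, 13, 7, 12, 15]. Tests: 8 box, 1 leaf. Nearest: P5.

== RESULT ==
1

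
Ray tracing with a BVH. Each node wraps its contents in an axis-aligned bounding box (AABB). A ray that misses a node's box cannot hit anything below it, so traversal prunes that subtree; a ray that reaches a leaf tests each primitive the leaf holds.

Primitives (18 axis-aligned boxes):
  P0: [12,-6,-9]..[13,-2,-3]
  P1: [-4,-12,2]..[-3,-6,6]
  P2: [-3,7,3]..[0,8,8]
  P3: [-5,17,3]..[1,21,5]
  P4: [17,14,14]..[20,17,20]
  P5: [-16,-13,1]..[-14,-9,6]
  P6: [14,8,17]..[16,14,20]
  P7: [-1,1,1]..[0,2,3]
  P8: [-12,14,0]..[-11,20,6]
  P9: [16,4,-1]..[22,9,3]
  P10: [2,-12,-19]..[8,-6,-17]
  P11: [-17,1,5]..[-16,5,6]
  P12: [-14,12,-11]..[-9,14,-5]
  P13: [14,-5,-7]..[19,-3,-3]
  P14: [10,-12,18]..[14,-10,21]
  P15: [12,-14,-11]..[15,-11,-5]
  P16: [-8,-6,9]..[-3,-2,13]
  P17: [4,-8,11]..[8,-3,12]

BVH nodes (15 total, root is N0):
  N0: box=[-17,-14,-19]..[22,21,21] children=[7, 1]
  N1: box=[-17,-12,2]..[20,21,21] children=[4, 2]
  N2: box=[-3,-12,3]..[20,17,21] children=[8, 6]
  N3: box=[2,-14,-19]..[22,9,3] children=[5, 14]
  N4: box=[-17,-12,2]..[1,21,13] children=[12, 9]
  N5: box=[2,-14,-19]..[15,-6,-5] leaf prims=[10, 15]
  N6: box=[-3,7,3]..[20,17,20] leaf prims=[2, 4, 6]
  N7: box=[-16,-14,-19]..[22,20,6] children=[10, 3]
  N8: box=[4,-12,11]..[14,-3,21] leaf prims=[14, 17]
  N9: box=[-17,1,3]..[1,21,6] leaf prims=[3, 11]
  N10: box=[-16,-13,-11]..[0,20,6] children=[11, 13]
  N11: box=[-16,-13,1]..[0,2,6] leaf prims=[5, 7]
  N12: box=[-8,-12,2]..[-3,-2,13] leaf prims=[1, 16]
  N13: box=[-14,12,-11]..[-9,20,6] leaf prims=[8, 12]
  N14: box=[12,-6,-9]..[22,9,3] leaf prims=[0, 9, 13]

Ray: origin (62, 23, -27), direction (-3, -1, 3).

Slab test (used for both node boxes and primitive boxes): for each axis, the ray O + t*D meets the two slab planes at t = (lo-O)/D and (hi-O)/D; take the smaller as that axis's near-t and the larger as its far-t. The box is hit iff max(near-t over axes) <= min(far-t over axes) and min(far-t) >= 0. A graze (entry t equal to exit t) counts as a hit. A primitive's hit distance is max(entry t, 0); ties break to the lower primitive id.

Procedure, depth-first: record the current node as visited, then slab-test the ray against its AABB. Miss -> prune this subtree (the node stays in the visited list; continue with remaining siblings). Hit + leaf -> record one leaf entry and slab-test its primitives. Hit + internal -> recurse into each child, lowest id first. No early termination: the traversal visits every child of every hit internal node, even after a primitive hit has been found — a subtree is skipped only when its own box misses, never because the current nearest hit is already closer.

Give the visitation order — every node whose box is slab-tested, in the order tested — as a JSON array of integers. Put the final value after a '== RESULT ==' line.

Trace the traversal:
N0 x:[40/3,79/3] y:[2,37] z:[8/3,16] -> hit [40/3,16], descend [1, 7]
  N1 x:[14,79/3] y:[2,35] z:[29/3,16] -> hit [14,16], descend [2, 4]
    N2 x:[14,65/3] y:[6,35] z:[10,16] -> hit [14,16], descend [6, 8]
      N6 x:[14,65/3] y:[6,16] z:[10,47/3] -> hit [14,47/3] leaf, test {P2(miss), P4(miss), P6(miss)}
      N8 x:[16,58/3] y:[26,35] z:[38/3,16] -> miss, prune
    N4 x:[61/3,79/3] y:[2,35] z:[29/3,40/3] -> miss, prune
  N7 x:[40/3,26] y:[3,37] z:[8/3,11] -> miss, prune

Summary -> nodes [0, 1, 2, 6, 8, 4, 7]; box-tests=7; leaf-entries=1; first=miss

== RESULT ==
[0, 1, 2, 6, 8, 4, 7]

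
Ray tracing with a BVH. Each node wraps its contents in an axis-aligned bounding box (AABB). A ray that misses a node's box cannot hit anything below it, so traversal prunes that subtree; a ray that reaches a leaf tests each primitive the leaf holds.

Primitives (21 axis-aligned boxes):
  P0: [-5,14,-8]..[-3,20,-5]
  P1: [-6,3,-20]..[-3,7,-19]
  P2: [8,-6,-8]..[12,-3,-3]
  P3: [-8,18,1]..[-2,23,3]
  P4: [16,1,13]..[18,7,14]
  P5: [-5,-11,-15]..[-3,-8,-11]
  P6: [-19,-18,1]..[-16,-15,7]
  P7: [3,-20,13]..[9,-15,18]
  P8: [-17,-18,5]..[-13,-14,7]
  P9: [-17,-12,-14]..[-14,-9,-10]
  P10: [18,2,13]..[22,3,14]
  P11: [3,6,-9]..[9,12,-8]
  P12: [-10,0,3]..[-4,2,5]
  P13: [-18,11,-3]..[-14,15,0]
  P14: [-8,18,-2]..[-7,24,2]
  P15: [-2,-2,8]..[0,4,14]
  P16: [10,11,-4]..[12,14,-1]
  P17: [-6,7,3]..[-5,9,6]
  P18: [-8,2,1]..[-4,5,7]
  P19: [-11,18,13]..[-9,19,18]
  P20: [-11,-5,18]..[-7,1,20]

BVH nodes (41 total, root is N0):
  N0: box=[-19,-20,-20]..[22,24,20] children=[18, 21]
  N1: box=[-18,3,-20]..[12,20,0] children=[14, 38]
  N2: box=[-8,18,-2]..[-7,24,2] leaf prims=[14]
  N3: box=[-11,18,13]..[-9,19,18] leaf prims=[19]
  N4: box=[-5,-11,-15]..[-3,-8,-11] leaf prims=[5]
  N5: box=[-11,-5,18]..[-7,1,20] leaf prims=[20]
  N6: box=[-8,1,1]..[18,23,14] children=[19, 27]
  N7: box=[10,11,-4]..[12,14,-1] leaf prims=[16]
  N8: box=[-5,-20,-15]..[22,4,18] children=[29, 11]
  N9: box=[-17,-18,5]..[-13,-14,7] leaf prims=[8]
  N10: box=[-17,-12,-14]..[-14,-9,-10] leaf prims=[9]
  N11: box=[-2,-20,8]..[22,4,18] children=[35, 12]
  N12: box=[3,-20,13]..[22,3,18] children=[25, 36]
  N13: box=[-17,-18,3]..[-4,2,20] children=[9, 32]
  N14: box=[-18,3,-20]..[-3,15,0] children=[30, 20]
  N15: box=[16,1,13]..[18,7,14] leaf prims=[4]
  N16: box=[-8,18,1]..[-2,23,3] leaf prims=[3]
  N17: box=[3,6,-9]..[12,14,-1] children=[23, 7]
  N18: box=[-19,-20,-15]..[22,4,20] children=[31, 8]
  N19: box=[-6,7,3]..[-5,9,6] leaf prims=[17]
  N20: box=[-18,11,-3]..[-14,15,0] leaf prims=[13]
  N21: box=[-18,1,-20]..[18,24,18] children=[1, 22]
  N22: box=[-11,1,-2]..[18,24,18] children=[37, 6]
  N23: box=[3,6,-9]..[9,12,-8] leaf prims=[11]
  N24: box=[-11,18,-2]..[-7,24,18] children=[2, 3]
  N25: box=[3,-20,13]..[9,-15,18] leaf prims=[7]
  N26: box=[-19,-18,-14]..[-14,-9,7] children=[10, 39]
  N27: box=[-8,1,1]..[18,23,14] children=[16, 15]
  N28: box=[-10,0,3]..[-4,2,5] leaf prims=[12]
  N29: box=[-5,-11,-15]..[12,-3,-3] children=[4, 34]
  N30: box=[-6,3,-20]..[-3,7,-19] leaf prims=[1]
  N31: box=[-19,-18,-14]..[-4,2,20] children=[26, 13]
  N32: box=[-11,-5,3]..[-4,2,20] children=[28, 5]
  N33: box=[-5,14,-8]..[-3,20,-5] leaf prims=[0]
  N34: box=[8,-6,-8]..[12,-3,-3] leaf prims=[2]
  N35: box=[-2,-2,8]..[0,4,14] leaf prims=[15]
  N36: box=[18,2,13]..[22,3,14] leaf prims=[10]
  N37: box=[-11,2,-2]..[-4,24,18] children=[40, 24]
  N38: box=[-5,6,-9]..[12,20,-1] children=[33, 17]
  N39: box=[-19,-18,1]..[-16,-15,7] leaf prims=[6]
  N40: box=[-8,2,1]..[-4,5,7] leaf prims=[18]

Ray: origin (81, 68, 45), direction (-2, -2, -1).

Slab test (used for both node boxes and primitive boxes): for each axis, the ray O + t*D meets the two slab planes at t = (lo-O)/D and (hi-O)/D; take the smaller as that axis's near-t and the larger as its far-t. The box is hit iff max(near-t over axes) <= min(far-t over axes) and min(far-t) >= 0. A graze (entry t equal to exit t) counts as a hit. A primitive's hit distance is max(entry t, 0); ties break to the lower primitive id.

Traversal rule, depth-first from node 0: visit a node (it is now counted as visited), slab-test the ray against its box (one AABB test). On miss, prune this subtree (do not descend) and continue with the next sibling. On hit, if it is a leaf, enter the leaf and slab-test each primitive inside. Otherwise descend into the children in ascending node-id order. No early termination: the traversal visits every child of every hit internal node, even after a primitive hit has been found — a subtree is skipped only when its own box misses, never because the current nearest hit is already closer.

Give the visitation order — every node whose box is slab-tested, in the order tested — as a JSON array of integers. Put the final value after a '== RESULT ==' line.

Traverse from the root:
N0 x:[59/2,50] y:[22,44] z:[25,65] -> hit [59/2,44], descend [18, 21]
  N18 x:[59/2,50] y:[32,44] z:[25,60] -> hit [32,44], descend [8, 31]
    N8 x:[59/2,43] y:[32,44] z:[27,60] -> hit [32,43], descend [11, 29]
      N11 x:[59/2,83/2] y:[32,44] z:[27,37] -> hit [32,37], descend [12, 35]
        N12 x:[59/2,39] y:[65/2,44] z:[27,32] -> miss, prune
        N35 x:[81/2,83/2] y:[32,35] z:[31,37] -> miss, prune
      N29 x:[69/2,43] y:[71/2,79/2] z:[48,60] -> miss, prune
    N31 x:[85/2,50] y:[33,43] z:[25,59] -> hit [85/2,43], descend [13, 26]
      N13 x:[85/2,49] y:[33,43] z:[25,42] -> miss, prune
      N26 x:[95/2,50] y:[77/2,43] z:[38,59] -> miss, prune
  N21 x:[63/2,99/2] y:[22,67/2] z:[27,65] -> hit [63/2,67/2], descend [1, 22]
    N1 x:[69/2,99/2] y:[24,65/2] z:[45,65] -> miss, prune
    N22 x:[63/2,46] y:[22,67/2] z:[27,47] -> hit [63/2,67/2], descend [6, 37]
      N6 x:[63/2,89/2] y:[45/2,67/2] z:[31,44] -> hit [63/2,67/2], descend [19, 27]
        N19 x:[43,87/2] y:[59/2,61/2] z:[39,42] -> miss, prune
        N27 x:[63/2,89/2] y:[45/2,67/2] z:[31,44] -> hit [63/2,67/2], descend [15, 16]
          N15 x:[63/2,65/2] y:[61/2,67/2] z:[31,32] -> hit [63/2,32] leaf, test {P4@t=63/2}
          N16 x:[83/2,89/2] y:[45/2,25] z:[42,44] -> miss, prune
      N37 x:[85/2,46] y:[22,33] z:[27,47] -> miss, prune

Visited [0, 18, 8, 11, 12, 35, 29, 31, 13, 26, 21, 1, 22, 6, 19, 27, 15, 16, 37]. Tests: 19 box, 1 leaf. Nearest: P4.

== RESULT ==
[0, 18, 8, 11, 12, 35, 29, 31, 13, 26, 21, 1, 22, 6, 19, 27, 15, 16, 37]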